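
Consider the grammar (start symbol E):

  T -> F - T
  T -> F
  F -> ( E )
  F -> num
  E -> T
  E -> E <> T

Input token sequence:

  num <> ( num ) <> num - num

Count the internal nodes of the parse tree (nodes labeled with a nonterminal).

14

[E [E [E [T [F num]]] <> [T [F ( [E [T [F num]]] )]]] <> [T [F num] - [T [F num]]]]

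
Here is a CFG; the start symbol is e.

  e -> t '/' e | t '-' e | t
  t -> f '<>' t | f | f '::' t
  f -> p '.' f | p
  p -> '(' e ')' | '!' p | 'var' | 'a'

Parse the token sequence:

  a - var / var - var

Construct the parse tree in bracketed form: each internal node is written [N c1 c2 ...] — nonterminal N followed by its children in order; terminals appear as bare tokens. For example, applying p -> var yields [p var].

[e [t [f [p a]]] - [e [t [f [p var]]] / [e [t [f [p var]]] - [e [t [f [p var]]]]]]]

e
t - e
f - e
p - e
a - e
a - t / e
a - f / e
a - p / e
a - var / e
a - var / t - e
a - var / f - e
a - var / p - e
a - var / var - e
a - var / var - t
a - var / var - f
a - var / var - p
a - var / var - var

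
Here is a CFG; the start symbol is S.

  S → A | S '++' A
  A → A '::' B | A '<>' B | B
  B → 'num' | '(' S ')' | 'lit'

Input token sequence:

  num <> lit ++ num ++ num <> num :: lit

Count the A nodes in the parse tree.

6

[S [S [S [A [A [B num]] <> [B lit]]] ++ [A [B num]]] ++ [A [A [A [B num]] <> [B num]] :: [B lit]]]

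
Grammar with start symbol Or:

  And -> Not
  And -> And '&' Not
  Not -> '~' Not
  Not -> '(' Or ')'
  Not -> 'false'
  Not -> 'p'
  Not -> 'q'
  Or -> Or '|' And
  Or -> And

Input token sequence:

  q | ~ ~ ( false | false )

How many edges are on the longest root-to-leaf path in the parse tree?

9

[Or [Or [And [Not q]]] | [And [Not ~ [Not ~ [Not ( [Or [Or [And [Not false]]] | [And [Not false]]] )]]]]]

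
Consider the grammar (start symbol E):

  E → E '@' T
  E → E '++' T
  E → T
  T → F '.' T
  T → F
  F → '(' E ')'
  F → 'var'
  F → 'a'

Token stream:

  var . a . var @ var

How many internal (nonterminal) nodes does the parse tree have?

[E [E [T [F var] . [T [F a] . [T [F var]]]]] @ [T [F var]]]

10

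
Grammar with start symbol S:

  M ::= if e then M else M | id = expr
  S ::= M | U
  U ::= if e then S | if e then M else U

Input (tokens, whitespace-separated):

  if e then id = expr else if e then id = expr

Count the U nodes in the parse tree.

[S [U if e then [M id = expr] else [U if e then [S [M id = expr]]]]]

2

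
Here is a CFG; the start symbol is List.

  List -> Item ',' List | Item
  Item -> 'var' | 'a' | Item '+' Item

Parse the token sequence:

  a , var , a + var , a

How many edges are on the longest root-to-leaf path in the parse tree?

5

[List [Item a] , [List [Item var] , [List [Item [Item a] + [Item var]] , [List [Item a]]]]]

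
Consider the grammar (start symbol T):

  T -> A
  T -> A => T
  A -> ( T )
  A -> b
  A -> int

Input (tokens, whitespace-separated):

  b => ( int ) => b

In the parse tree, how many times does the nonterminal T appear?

[T [A b] => [T [A ( [T [A int]] )] => [T [A b]]]]

4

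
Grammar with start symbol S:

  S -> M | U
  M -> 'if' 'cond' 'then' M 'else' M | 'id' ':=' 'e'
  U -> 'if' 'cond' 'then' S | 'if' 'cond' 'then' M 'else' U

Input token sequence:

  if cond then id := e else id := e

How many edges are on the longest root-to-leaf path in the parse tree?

3

[S [M if cond then [M id := e] else [M id := e]]]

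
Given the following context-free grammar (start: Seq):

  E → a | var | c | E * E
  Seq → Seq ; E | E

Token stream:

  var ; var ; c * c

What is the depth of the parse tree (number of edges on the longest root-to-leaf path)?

[Seq [Seq [Seq [E var]] ; [E var]] ; [E [E c] * [E c]]]

4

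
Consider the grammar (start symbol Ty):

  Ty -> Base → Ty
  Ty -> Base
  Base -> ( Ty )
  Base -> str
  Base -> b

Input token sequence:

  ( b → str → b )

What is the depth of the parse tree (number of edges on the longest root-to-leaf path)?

[Ty [Base ( [Ty [Base b] → [Ty [Base str] → [Ty [Base b]]]] )]]

6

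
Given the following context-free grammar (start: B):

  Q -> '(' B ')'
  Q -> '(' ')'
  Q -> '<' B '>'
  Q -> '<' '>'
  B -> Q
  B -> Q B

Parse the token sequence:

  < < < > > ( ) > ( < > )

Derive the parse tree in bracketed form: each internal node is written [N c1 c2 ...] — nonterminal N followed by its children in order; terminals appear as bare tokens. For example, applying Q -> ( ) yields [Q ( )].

[B [Q < [B [Q < [B [Q < >]] >] [B [Q ( )]]] >] [B [Q ( [B [Q < >]] )]]]

B
Q B
< B > B
< Q B > B
< < B > B > B
< < Q > B > B
< < < > > B > B
< < < > > Q > B
< < < > > ( ) > B
< < < > > ( ) > Q
< < < > > ( ) > ( B )
< < < > > ( ) > ( Q )
< < < > > ( ) > ( < > )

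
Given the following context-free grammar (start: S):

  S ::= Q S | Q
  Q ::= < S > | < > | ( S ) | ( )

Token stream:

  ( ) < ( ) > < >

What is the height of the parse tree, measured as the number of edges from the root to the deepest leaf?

5

[S [Q ( )] [S [Q < [S [Q ( )]] >] [S [Q < >]]]]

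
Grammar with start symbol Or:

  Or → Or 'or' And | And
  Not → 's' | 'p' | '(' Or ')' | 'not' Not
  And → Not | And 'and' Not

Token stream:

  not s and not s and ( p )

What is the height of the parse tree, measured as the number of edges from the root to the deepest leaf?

6

[Or [And [And [And [Not not [Not s]]] and [Not not [Not s]]] and [Not ( [Or [And [Not p]]] )]]]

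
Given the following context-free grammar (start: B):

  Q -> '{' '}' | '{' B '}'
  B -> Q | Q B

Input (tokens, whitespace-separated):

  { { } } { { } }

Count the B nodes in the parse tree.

[B [Q { [B [Q { }]] }] [B [Q { [B [Q { }]] }]]]

4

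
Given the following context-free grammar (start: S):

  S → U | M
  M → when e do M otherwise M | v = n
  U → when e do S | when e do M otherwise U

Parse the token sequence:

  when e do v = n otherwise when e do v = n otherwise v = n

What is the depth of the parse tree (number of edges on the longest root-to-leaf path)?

[S [M when e do [M v = n] otherwise [M when e do [M v = n] otherwise [M v = n]]]]

4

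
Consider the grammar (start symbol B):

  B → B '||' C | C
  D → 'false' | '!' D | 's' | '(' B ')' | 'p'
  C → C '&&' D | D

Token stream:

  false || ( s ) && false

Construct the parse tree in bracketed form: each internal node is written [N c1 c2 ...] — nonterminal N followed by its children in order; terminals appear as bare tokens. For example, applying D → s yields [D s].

B
B || C
C || C
D || C
false || C
false || C && D
false || D && D
false || ( B ) && D
false || ( C ) && D
false || ( D ) && D
false || ( s ) && D
false || ( s ) && false

[B [B [C [D false]]] || [C [C [D ( [B [C [D s]]] )]] && [D false]]]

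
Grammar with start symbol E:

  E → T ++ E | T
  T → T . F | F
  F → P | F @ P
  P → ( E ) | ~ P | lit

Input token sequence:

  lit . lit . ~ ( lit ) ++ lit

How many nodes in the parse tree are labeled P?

[E [T [T [T [F [P lit]]] . [F [P lit]]] . [F [P ~ [P ( [E [T [F [P lit]]]] )]]]] ++ [E [T [F [P lit]]]]]

6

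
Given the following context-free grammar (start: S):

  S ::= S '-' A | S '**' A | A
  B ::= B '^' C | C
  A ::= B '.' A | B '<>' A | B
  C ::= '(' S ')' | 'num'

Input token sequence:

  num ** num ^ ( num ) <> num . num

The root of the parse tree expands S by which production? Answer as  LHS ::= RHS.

S ::= S '**' A

[S [S [A [B [C num]]]] ** [A [B [B [C num]] ^ [C ( [S [A [B [C num]]]] )]] <> [A [B [C num]] . [A [B [C num]]]]]]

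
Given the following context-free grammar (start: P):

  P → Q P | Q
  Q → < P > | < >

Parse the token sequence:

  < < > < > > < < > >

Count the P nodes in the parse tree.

5

[P [Q < [P [Q < >] [P [Q < >]]] >] [P [Q < [P [Q < >]] >]]]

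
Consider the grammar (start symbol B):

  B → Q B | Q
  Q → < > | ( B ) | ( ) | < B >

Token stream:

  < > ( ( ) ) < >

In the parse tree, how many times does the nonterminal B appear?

[B [Q < >] [B [Q ( [B [Q ( )]] )] [B [Q < >]]]]

4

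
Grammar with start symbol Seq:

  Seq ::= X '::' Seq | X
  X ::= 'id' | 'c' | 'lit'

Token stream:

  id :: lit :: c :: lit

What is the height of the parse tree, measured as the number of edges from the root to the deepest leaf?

5

[Seq [X id] :: [Seq [X lit] :: [Seq [X c] :: [Seq [X lit]]]]]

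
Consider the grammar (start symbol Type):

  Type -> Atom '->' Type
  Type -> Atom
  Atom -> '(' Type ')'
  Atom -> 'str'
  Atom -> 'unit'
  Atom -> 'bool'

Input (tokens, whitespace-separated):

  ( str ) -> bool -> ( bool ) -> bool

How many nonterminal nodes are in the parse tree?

[Type [Atom ( [Type [Atom str]] )] -> [Type [Atom bool] -> [Type [Atom ( [Type [Atom bool]] )] -> [Type [Atom bool]]]]]

12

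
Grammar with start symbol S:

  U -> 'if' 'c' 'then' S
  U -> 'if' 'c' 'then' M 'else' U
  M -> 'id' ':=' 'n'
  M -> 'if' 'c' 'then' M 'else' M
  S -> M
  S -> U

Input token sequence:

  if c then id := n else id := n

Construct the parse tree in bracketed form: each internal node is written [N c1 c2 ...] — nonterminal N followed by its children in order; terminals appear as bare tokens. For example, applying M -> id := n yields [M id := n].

S
M
if c then M else M
if c then id := n else M
if c then id := n else id := n

[S [M if c then [M id := n] else [M id := n]]]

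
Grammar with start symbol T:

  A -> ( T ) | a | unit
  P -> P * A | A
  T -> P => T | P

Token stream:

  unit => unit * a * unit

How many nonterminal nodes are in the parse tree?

[T [P [A unit]] => [T [P [P [P [A unit]] * [A a]] * [A unit]]]]

10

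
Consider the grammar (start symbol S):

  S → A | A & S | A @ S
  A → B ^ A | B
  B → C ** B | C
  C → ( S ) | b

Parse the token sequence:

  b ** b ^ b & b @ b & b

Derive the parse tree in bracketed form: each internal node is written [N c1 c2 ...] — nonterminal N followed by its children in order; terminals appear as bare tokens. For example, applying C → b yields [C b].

S
A & S
B ^ A & S
C ** B ^ A & S
b ** B ^ A & S
b ** C ^ A & S
b ** b ^ A & S
b ** b ^ B & S
b ** b ^ C & S
b ** b ^ b & S
b ** b ^ b & A @ S
b ** b ^ b & B @ S
b ** b ^ b & C @ S
b ** b ^ b & b @ S
b ** b ^ b & b @ A & S
b ** b ^ b & b @ B & S
b ** b ^ b & b @ C & S
b ** b ^ b & b @ b & S
b ** b ^ b & b @ b & A
b ** b ^ b & b @ b & B
b ** b ^ b & b @ b & C
b ** b ^ b & b @ b & b

[S [A [B [C b] ** [B [C b]]] ^ [A [B [C b]]]] & [S [A [B [C b]]] @ [S [A [B [C b]]] & [S [A [B [C b]]]]]]]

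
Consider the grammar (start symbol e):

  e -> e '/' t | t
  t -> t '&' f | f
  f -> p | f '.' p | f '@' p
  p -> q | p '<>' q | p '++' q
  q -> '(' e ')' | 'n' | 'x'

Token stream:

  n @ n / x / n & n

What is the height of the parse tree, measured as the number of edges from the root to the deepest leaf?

[e [e [e [t [f [f [p [q n]]] @ [p [q n]]]]] / [t [f [p [q x]]]]] / [t [t [f [p [q n]]]] & [f [p [q n]]]]]

8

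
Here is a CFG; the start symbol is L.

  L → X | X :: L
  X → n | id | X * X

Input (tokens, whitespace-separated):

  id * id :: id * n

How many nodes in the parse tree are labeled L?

[L [X [X id] * [X id]] :: [L [X [X id] * [X n]]]]

2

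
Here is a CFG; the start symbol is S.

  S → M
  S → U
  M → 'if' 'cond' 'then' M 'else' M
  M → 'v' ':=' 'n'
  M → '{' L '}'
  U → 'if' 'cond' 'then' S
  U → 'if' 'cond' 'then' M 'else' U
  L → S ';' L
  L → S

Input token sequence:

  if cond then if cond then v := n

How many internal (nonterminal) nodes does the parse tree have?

6

[S [U if cond then [S [U if cond then [S [M v := n]]]]]]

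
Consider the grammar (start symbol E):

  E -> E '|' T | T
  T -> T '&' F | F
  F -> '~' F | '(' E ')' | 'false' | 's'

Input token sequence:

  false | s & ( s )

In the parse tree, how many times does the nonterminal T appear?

[E [E [T [F false]]] | [T [T [F s]] & [F ( [E [T [F s]]] )]]]

4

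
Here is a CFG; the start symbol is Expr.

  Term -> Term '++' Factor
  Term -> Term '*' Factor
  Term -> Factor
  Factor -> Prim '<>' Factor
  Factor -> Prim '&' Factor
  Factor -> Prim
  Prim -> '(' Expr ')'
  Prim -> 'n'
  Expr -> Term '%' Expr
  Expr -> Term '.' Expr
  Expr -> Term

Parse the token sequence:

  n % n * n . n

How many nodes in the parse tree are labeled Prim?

4

[Expr [Term [Factor [Prim n]]] % [Expr [Term [Term [Factor [Prim n]]] * [Factor [Prim n]]] . [Expr [Term [Factor [Prim n]]]]]]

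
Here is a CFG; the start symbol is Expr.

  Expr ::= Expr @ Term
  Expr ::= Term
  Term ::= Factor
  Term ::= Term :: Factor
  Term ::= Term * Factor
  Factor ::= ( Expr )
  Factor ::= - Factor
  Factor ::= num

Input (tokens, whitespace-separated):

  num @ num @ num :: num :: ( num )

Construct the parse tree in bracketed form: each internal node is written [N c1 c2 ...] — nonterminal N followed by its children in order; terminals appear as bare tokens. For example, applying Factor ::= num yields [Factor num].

[Expr [Expr [Expr [Term [Factor num]]] @ [Term [Factor num]]] @ [Term [Term [Term [Factor num]] :: [Factor num]] :: [Factor ( [Expr [Term [Factor num]]] )]]]

Expr
Expr @ Term
Expr @ Term @ Term
Term @ Term @ Term
Factor @ Term @ Term
num @ Term @ Term
num @ Factor @ Term
num @ num @ Term
num @ num @ Term :: Factor
num @ num @ Term :: Factor :: Factor
num @ num @ Factor :: Factor :: Factor
num @ num @ num :: Factor :: Factor
num @ num @ num :: num :: Factor
num @ num @ num :: num :: ( Expr )
num @ num @ num :: num :: ( Term )
num @ num @ num :: num :: ( Factor )
num @ num @ num :: num :: ( num )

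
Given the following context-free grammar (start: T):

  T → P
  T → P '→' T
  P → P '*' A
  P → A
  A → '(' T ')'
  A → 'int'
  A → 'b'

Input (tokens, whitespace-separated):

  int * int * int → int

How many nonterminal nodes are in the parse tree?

10

[T [P [P [P [A int]] * [A int]] * [A int]] → [T [P [A int]]]]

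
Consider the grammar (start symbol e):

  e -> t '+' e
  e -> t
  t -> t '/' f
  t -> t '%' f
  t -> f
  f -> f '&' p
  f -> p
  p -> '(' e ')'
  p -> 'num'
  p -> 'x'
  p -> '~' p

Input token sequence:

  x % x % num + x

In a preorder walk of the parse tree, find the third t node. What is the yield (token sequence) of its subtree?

[e [t [t [t [f [p x]]] % [f [p x]]] % [f [p num]]] + [e [t [f [p x]]]]]

x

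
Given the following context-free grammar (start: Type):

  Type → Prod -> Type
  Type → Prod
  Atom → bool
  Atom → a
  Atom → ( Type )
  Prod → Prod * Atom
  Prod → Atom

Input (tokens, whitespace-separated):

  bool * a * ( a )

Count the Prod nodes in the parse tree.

[Type [Prod [Prod [Prod [Atom bool]] * [Atom a]] * [Atom ( [Type [Prod [Atom a]]] )]]]

4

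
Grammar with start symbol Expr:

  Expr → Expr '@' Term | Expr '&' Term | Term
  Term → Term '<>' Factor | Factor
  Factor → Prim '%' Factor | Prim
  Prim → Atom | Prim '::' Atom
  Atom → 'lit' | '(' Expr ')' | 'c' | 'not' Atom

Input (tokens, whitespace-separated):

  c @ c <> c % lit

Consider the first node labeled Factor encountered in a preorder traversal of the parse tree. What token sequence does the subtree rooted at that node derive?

c

[Expr [Expr [Term [Factor [Prim [Atom c]]]]] @ [Term [Term [Factor [Prim [Atom c]]]] <> [Factor [Prim [Atom c]] % [Factor [Prim [Atom lit]]]]]]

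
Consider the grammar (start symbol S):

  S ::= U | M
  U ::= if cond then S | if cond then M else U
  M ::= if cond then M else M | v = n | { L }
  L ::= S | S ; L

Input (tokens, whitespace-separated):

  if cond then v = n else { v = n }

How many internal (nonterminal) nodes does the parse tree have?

7

[S [M if cond then [M v = n] else [M { [L [S [M v = n]]] }]]]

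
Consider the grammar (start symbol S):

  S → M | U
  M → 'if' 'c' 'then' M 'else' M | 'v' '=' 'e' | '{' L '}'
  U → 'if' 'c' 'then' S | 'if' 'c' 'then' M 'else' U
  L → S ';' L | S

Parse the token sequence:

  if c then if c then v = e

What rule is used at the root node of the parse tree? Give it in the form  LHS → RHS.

S → U

[S [U if c then [S [U if c then [S [M v = e]]]]]]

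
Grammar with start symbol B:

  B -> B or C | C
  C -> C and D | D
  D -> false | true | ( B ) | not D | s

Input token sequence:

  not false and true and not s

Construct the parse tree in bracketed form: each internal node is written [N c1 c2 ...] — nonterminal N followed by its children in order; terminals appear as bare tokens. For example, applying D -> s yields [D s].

B
C
C and D
C and D and D
D and D and D
not D and D and D
not false and D and D
not false and true and D
not false and true and not D
not false and true and not s

[B [C [C [C [D not [D false]]] and [D true]] and [D not [D s]]]]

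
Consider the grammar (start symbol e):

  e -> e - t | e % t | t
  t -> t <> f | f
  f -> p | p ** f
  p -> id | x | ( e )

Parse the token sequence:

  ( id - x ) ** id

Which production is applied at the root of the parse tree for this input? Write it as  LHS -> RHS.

e -> t

[e [t [f [p ( [e [e [t [f [p id]]]] - [t [f [p x]]]] )] ** [f [p id]]]]]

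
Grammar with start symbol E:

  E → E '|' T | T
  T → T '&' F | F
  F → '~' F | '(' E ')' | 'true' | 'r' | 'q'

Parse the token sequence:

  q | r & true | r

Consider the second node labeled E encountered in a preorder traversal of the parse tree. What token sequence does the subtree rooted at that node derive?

[E [E [E [T [F q]]] | [T [T [F r]] & [F true]]] | [T [F r]]]

q | r & true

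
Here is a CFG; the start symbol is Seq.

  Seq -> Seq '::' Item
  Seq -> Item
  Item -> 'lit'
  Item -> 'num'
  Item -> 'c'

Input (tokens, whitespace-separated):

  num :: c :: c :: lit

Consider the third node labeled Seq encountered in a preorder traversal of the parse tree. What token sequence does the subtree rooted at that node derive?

num :: c

[Seq [Seq [Seq [Seq [Item num]] :: [Item c]] :: [Item c]] :: [Item lit]]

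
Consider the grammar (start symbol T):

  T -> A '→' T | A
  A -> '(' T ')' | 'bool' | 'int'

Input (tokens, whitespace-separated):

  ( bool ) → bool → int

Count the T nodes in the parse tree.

[T [A ( [T [A bool]] )] → [T [A bool] → [T [A int]]]]

4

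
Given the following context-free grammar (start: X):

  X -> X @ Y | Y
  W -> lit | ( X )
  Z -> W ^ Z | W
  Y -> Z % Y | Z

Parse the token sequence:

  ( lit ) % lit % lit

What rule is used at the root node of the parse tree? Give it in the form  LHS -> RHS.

[X [Y [Z [W ( [X [Y [Z [W lit]]]] )]] % [Y [Z [W lit]] % [Y [Z [W lit]]]]]]

X -> Y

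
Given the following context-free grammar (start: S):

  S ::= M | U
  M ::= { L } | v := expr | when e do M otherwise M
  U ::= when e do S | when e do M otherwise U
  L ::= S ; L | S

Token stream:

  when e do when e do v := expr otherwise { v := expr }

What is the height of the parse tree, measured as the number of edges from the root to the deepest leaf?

[S [U when e do [S [M when e do [M v := expr] otherwise [M { [L [S [M v := expr]]] }]]]]]

8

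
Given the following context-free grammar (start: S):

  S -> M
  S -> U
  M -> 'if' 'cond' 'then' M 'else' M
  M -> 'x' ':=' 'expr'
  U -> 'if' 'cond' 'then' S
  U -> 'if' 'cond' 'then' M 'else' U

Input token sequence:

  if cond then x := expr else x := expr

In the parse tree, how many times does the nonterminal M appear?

[S [M if cond then [M x := expr] else [M x := expr]]]

3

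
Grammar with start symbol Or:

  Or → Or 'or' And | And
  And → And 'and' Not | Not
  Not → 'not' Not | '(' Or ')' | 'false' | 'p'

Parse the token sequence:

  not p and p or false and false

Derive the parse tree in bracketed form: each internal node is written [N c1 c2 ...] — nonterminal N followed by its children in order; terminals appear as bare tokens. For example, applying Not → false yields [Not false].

Or
Or or And
And or And
And and Not or And
Not and Not or And
not Not and Not or And
not p and Not or And
not p and p or And
not p and p or And and Not
not p and p or Not and Not
not p and p or false and Not
not p and p or false and false

[Or [Or [And [And [Not not [Not p]]] and [Not p]]] or [And [And [Not false]] and [Not false]]]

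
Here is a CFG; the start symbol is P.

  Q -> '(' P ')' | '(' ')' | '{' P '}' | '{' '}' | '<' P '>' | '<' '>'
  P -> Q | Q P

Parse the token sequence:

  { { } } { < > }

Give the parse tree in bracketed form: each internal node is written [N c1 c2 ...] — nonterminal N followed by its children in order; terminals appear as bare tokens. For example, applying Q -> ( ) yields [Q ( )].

[P [Q { [P [Q { }]] }] [P [Q { [P [Q < >]] }]]]

P
Q P
{ P } P
{ Q } P
{ { } } P
{ { } } Q
{ { } } { P }
{ { } } { Q }
{ { } } { < > }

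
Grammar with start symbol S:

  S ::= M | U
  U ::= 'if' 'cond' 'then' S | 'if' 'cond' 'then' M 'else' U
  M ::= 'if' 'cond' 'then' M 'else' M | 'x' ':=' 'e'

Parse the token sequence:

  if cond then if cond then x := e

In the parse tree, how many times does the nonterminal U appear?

[S [U if cond then [S [U if cond then [S [M x := e]]]]]]

2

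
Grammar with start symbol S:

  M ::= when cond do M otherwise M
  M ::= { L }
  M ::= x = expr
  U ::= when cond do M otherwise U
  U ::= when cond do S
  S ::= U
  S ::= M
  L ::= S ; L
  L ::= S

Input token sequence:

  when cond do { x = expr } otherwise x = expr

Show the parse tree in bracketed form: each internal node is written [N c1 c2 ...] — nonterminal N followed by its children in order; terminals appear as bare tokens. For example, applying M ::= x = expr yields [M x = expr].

S
M
when cond do M otherwise M
when cond do { L } otherwise M
when cond do { S } otherwise M
when cond do { M } otherwise M
when cond do { x = expr } otherwise M
when cond do { x = expr } otherwise x = expr

[S [M when cond do [M { [L [S [M x = expr]]] }] otherwise [M x = expr]]]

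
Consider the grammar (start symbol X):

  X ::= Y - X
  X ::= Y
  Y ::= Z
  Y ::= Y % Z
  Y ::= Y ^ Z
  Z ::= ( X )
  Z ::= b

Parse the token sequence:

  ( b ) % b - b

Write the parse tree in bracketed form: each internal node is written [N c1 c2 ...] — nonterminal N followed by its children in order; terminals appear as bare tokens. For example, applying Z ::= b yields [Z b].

[X [Y [Y [Z ( [X [Y [Z b]]] )]] % [Z b]] - [X [Y [Z b]]]]

X
Y - X
Y % Z - X
Z % Z - X
( X ) % Z - X
( Y ) % Z - X
( Z ) % Z - X
( b ) % Z - X
( b ) % b - X
( b ) % b - Y
( b ) % b - Z
( b ) % b - b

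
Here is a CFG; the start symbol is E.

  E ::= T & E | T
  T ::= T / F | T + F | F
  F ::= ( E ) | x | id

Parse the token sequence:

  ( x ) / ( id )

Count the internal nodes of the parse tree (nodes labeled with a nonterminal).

[E [T [T [F ( [E [T [F x]]] )]] / [F ( [E [T [F id]]] )]]]

11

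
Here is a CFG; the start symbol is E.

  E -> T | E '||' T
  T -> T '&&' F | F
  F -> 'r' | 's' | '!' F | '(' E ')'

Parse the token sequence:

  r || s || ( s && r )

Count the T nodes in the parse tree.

5

[E [E [E [T [F r]]] || [T [F s]]] || [T [F ( [E [T [T [F s]] && [F r]]] )]]]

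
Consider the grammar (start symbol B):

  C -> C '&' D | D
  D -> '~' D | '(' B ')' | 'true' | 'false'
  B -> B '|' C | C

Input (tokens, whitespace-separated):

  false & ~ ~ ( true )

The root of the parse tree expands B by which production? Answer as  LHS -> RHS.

B -> C

[B [C [C [D false]] & [D ~ [D ~ [D ( [B [C [D true]]] )]]]]]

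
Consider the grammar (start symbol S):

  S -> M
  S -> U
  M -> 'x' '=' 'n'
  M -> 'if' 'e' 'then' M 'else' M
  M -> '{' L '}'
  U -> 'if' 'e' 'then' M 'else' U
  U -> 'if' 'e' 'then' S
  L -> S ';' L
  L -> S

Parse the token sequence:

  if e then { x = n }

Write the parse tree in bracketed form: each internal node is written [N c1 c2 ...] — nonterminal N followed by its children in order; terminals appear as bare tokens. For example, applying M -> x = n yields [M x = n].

[S [U if e then [S [M { [L [S [M x = n]]] }]]]]

S
U
if e then S
if e then M
if e then { L }
if e then { S }
if e then { M }
if e then { x = n }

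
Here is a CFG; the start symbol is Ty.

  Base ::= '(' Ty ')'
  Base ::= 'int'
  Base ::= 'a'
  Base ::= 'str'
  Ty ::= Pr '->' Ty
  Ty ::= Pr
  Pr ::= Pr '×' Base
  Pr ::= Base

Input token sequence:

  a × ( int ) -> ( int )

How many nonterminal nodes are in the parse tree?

[Ty [Pr [Pr [Base a]] × [Base ( [Ty [Pr [Base int]]] )]] -> [Ty [Pr [Base ( [Ty [Pr [Base int]]] )]]]]

14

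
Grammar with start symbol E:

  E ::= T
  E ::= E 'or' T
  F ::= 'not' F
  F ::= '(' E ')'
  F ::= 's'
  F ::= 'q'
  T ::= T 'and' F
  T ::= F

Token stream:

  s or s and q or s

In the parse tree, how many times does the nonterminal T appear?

4

[E [E [E [T [F s]]] or [T [T [F s]] and [F q]]] or [T [F s]]]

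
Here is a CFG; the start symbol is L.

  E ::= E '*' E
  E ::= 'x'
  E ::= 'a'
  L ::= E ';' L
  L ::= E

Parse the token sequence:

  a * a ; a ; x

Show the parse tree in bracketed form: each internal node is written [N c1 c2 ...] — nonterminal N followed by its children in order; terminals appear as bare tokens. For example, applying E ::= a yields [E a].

[L [E [E a] * [E a]] ; [L [E a] ; [L [E x]]]]

L
E ; L
E * E ; L
a * E ; L
a * a ; L
a * a ; E ; L
a * a ; a ; L
a * a ; a ; E
a * a ; a ; x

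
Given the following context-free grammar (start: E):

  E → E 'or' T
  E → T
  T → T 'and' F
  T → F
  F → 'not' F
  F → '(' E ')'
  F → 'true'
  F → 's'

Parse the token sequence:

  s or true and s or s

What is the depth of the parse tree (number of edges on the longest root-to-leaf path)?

5

[E [E [E [T [F s]]] or [T [T [F true]] and [F s]]] or [T [F s]]]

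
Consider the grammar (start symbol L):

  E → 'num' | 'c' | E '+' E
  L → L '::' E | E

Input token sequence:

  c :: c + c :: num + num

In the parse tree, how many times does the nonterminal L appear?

3

[L [L [L [E c]] :: [E [E c] + [E c]]] :: [E [E num] + [E num]]]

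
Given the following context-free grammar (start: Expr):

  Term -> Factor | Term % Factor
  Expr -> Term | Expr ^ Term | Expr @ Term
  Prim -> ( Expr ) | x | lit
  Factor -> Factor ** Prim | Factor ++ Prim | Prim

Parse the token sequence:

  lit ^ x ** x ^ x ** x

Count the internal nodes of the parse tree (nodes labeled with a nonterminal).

16

[Expr [Expr [Expr [Term [Factor [Prim lit]]]] ^ [Term [Factor [Factor [Prim x]] ** [Prim x]]]] ^ [Term [Factor [Factor [Prim x]] ** [Prim x]]]]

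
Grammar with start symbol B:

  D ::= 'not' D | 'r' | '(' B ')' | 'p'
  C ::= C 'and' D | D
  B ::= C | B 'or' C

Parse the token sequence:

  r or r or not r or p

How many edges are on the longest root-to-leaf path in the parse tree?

6

[B [B [B [B [C [D r]]] or [C [D r]]] or [C [D not [D r]]]] or [C [D p]]]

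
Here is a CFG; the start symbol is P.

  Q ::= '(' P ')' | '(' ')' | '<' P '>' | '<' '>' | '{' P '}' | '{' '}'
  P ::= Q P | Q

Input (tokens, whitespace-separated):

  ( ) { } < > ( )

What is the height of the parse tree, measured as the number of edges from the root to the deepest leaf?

[P [Q ( )] [P [Q { }] [P [Q < >] [P [Q ( )]]]]]

5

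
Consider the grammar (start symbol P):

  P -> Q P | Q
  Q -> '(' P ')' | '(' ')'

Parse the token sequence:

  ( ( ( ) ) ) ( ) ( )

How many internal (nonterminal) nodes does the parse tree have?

10

[P [Q ( [P [Q ( [P [Q ( )]] )]] )] [P [Q ( )] [P [Q ( )]]]]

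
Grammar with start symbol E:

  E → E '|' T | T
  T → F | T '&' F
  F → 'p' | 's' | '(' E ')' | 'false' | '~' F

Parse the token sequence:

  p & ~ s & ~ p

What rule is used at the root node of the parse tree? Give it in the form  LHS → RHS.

[E [T [T [T [F p]] & [F ~ [F s]]] & [F ~ [F p]]]]

E → T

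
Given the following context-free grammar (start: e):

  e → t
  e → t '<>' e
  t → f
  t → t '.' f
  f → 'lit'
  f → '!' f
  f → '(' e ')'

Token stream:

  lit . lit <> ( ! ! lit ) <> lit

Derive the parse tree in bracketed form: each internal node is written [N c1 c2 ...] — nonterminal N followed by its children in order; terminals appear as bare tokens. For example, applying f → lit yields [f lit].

e
t <> e
t . f <> e
f . f <> e
lit . f <> e
lit . lit <> e
lit . lit <> t <> e
lit . lit <> f <> e
lit . lit <> ( e ) <> e
lit . lit <> ( t ) <> e
lit . lit <> ( f ) <> e
lit . lit <> ( ! f ) <> e
lit . lit <> ( ! ! f ) <> e
lit . lit <> ( ! ! lit ) <> e
lit . lit <> ( ! ! lit ) <> t
lit . lit <> ( ! ! lit ) <> f
lit . lit <> ( ! ! lit ) <> lit

[e [t [t [f lit]] . [f lit]] <> [e [t [f ( [e [t [f ! [f ! [f lit]]]]] )]] <> [e [t [f lit]]]]]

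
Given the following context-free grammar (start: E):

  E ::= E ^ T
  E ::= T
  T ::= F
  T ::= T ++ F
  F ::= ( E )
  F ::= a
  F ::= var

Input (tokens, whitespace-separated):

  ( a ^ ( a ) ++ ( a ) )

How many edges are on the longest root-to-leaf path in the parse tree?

10

[E [T [F ( [E [E [T [F a]]] ^ [T [T [F ( [E [T [F a]]] )]] ++ [F ( [E [T [F a]]] )]]] )]]]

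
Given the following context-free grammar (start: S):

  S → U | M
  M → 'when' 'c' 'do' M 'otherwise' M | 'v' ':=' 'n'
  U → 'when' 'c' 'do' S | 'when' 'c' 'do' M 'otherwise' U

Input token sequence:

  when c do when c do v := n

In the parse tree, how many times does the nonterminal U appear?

2

[S [U when c do [S [U when c do [S [M v := n]]]]]]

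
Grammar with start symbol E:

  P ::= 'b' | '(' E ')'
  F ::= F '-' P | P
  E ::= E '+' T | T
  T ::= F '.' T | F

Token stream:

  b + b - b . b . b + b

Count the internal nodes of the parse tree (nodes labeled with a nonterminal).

20

[E [E [E [T [F [P b]]]] + [T [F [F [P b]] - [P b]] . [T [F [P b]] . [T [F [P b]]]]]] + [T [F [P b]]]]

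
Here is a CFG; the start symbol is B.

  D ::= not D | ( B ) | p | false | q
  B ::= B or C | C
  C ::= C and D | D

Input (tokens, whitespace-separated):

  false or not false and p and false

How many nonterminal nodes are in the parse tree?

[B [B [C [D false]]] or [C [C [C [D not [D false]]] and [D p]] and [D false]]]

11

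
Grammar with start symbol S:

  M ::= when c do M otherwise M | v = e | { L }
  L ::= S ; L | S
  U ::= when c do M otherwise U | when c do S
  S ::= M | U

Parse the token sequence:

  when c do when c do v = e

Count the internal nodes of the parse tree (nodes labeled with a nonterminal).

[S [U when c do [S [U when c do [S [M v = e]]]]]]

6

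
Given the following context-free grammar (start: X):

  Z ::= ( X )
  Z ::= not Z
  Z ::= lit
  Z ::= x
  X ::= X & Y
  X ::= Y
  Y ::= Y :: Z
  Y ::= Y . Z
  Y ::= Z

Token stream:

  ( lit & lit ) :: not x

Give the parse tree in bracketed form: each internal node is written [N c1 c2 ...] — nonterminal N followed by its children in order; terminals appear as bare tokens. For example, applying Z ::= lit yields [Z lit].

X
Y
Y :: Z
Z :: Z
( X ) :: Z
( X & Y ) :: Z
( Y & Y ) :: Z
( Z & Y ) :: Z
( lit & Y ) :: Z
( lit & Z ) :: Z
( lit & lit ) :: Z
( lit & lit ) :: not Z
( lit & lit ) :: not x

[X [Y [Y [Z ( [X [X [Y [Z lit]]] & [Y [Z lit]]] )]] :: [Z not [Z x]]]]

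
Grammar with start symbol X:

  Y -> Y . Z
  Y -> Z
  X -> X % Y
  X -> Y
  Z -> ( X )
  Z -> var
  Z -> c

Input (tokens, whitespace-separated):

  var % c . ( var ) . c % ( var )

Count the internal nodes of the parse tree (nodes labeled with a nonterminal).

[X [X [X [Y [Z var]]] % [Y [Y [Y [Z c]] . [Z ( [X [Y [Z var]]] )]] . [Z c]]] % [Y [Z ( [X [Y [Z var]]] )]]]

19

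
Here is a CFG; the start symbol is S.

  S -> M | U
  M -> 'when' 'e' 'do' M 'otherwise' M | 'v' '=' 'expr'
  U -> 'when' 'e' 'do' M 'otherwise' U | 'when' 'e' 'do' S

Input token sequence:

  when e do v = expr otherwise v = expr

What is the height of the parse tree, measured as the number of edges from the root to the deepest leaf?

[S [M when e do [M v = expr] otherwise [M v = expr]]]

3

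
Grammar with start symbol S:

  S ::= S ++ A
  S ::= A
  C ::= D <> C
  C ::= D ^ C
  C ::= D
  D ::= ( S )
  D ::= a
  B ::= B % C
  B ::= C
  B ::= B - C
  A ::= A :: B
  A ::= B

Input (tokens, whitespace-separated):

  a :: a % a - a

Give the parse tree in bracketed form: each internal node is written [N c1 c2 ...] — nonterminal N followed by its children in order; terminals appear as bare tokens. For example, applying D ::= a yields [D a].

S
A
A :: B
B :: B
C :: B
D :: B
a :: B
a :: B - C
a :: B % C - C
a :: C % C - C
a :: D % C - C
a :: a % C - C
a :: a % D - C
a :: a % a - C
a :: a % a - D
a :: a % a - a

[S [A [A [B [C [D a]]]] :: [B [B [B [C [D a]]] % [C [D a]]] - [C [D a]]]]]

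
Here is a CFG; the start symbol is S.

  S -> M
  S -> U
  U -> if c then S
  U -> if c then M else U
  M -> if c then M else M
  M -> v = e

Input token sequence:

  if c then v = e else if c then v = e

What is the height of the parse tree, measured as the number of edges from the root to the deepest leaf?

5

[S [U if c then [M v = e] else [U if c then [S [M v = e]]]]]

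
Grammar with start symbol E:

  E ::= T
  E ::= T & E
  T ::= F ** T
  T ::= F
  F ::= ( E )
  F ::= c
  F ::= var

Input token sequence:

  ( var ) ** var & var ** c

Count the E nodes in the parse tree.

[E [T [F ( [E [T [F var]]] )] ** [T [F var]]] & [E [T [F var] ** [T [F c]]]]]

3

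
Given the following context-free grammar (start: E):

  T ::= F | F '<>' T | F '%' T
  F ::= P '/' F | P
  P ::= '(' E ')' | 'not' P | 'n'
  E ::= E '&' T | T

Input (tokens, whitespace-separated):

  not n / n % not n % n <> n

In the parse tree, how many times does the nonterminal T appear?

4

[E [T [F [P not [P n]] / [F [P n]]] % [T [F [P not [P n]]] % [T [F [P n]] <> [T [F [P n]]]]]]]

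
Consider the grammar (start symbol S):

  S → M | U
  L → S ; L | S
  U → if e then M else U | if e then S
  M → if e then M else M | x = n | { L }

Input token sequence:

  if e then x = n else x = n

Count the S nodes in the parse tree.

[S [M if e then [M x = n] else [M x = n]]]

1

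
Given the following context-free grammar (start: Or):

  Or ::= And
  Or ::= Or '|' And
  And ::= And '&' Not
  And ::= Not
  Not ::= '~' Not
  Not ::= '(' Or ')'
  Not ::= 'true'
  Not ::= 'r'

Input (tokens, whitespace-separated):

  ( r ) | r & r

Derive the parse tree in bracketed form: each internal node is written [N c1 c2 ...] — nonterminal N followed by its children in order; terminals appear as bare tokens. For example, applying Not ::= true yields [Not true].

[Or [Or [And [Not ( [Or [And [Not r]]] )]]] | [And [And [Not r]] & [Not r]]]

Or
Or | And
And | And
Not | And
( Or ) | And
( And ) | And
( Not ) | And
( r ) | And
( r ) | And & Not
( r ) | Not & Not
( r ) | r & Not
( r ) | r & r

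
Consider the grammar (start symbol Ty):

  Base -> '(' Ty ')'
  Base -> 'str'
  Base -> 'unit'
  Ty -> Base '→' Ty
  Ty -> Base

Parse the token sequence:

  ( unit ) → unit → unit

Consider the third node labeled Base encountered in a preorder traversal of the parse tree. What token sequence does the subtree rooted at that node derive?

[Ty [Base ( [Ty [Base unit]] )] → [Ty [Base unit] → [Ty [Base unit]]]]

unit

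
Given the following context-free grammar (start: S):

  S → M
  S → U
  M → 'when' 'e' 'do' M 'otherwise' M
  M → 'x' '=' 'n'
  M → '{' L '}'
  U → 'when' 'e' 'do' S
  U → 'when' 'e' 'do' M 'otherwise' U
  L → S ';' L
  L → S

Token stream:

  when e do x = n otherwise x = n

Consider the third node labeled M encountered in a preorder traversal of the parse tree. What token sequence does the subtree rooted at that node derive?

[S [M when e do [M x = n] otherwise [M x = n]]]

x = n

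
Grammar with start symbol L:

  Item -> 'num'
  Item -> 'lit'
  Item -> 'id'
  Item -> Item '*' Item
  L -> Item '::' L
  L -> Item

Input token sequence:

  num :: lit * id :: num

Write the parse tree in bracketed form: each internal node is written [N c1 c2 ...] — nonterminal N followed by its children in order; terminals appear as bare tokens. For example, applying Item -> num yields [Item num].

L
Item :: L
num :: L
num :: Item :: L
num :: Item * Item :: L
num :: lit * Item :: L
num :: lit * id :: L
num :: lit * id :: Item
num :: lit * id :: num

[L [Item num] :: [L [Item [Item lit] * [Item id]] :: [L [Item num]]]]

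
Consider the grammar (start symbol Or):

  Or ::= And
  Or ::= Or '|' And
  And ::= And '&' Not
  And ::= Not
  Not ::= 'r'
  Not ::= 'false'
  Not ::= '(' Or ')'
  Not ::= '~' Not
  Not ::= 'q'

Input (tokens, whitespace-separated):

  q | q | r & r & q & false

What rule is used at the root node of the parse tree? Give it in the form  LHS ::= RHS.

Or ::= Or '|' And

[Or [Or [Or [And [Not q]]] | [And [Not q]]] | [And [And [And [And [Not r]] & [Not r]] & [Not q]] & [Not false]]]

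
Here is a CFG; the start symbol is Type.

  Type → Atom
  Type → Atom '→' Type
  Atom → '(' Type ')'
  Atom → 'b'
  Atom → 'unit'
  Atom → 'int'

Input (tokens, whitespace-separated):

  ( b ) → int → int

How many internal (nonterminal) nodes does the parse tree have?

8

[Type [Atom ( [Type [Atom b]] )] → [Type [Atom int] → [Type [Atom int]]]]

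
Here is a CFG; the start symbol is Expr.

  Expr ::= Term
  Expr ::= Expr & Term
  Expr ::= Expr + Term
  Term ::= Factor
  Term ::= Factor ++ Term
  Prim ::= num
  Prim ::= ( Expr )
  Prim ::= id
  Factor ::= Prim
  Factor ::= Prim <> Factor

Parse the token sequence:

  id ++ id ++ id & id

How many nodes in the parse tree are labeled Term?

4

[Expr [Expr [Term [Factor [Prim id]] ++ [Term [Factor [Prim id]] ++ [Term [Factor [Prim id]]]]]] & [Term [Factor [Prim id]]]]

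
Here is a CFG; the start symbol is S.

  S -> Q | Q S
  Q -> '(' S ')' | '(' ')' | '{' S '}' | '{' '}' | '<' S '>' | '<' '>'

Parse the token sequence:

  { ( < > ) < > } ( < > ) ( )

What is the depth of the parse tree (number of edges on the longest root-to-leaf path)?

6

[S [Q { [S [Q ( [S [Q < >]] )] [S [Q < >]]] }] [S [Q ( [S [Q < >]] )] [S [Q ( )]]]]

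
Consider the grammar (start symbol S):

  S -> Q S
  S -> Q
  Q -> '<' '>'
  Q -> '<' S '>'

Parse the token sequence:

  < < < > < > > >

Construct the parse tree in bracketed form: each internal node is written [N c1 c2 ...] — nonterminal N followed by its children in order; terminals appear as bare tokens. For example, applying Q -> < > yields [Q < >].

S
Q
< S >
< Q >
< < S > >
< < Q S > >
< < < > S > >
< < < > Q > >
< < < > < > > >

[S [Q < [S [Q < [S [Q < >] [S [Q < >]]] >]] >]]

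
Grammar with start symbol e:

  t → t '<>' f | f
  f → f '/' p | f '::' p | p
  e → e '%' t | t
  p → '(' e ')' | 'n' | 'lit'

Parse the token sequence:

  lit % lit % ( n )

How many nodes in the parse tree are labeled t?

4

[e [e [e [t [f [p lit]]]] % [t [f [p lit]]]] % [t [f [p ( [e [t [f [p n]]]] )]]]]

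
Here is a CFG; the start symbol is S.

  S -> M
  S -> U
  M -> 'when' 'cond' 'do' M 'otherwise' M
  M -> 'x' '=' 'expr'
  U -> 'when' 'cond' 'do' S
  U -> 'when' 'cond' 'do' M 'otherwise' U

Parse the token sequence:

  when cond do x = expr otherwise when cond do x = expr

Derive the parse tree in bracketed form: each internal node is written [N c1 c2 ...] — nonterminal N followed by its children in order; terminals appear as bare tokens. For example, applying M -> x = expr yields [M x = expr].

S
U
when cond do M otherwise U
when cond do x = expr otherwise U
when cond do x = expr otherwise when cond do S
when cond do x = expr otherwise when cond do M
when cond do x = expr otherwise when cond do x = expr

[S [U when cond do [M x = expr] otherwise [U when cond do [S [M x = expr]]]]]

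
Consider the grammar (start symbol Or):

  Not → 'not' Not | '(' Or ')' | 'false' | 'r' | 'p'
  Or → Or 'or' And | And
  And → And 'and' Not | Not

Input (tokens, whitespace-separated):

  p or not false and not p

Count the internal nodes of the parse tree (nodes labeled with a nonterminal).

10

[Or [Or [And [Not p]]] or [And [And [Not not [Not false]]] and [Not not [Not p]]]]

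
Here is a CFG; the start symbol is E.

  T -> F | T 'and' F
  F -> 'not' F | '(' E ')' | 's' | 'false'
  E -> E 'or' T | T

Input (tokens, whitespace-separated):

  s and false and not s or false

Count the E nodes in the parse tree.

[E [E [T [T [T [F s]] and [F false]] and [F not [F s]]]] or [T [F false]]]

2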